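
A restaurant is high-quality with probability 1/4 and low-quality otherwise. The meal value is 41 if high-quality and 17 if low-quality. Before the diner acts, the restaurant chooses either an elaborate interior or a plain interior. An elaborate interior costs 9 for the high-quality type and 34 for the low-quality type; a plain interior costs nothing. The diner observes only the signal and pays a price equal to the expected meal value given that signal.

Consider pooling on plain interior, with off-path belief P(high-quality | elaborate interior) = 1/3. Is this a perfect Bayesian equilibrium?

Yes

At the pooled signal (plain interior) the diner holds the prior 1/4 and pays 1/4·41 + 3/4·17 = 23. Off-path (elaborate interior) belief 1/3 gives 1/3·41 + 2/3·17 = 25.
High-quality: plain interior gives 23 − 0 = 23; elaborate interior gives 25 − 9 = 16. Stays. ✓
Low-quality: plain interior gives 23 − 0 = 23; elaborate interior gives 25 − 34 = -9. Stays. ✓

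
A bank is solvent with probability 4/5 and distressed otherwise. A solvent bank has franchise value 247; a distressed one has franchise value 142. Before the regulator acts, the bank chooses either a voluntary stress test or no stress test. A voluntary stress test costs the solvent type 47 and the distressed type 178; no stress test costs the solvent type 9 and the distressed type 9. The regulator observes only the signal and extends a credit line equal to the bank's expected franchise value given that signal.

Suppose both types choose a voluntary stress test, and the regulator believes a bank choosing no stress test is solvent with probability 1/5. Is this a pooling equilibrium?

No

At the pooled signal (stress test) the regulator holds the prior 4/5 and pays 4/5·247 + 1/5·142 = 226. Off-path (no stress test) belief 1/5 gives 1/5·247 + 4/5·142 = 163.
Solvent: stress test gives 226 − 47 = 179; no stress test gives 163 − 9 = 154. Stays. ✓
Distressed: stress test gives 226 − 178 = 48; no stress test gives 163 − 9 = 154. Deviates. ✗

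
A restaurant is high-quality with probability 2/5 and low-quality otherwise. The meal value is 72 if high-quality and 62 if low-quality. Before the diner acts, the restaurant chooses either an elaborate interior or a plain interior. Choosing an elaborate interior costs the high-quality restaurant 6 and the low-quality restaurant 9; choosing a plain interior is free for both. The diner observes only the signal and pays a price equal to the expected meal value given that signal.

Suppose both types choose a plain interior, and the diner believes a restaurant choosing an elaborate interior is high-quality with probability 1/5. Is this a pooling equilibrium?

On the equilibrium path (plain interior) the diner holds the prior 2/5 and pays 2/5·72 + 3/5·62 = 66. Off-path (elaborate interior) belief 1/5 gives 1/5·72 + 4/5·62 = 64.
High-quality: plain interior gives 66 − 0 = 66; elaborate interior gives 64 − 6 = 58. Stays. ✓
Low-quality: plain interior gives 66 − 0 = 66; elaborate interior gives 64 − 9 = 55. Stays. ✓
Beliefs are Bayes-consistent on-path and both types best-respond.

Yes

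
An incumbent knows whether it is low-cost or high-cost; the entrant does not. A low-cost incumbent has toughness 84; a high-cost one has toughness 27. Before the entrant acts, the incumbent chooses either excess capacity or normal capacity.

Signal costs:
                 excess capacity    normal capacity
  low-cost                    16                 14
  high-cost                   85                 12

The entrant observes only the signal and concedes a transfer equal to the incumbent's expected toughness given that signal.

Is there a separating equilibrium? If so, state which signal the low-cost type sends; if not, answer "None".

excess capacity

Try low-cost → excess capacity, high-cost → normal capacity:
  If types separate, excess capacity earns payment 84 and normal capacity earns 27.
  Low-cost: excess capacity gives 84 − 16 = 68; normal capacity gives 27 − 14 = 13. No deviation. ✓
  High-cost: normal capacity gives 27 − 12 = 15; excess capacity gives 84 − 85 = -1. No deviation. ✓
Both hold — the low-cost type sends excess capacity.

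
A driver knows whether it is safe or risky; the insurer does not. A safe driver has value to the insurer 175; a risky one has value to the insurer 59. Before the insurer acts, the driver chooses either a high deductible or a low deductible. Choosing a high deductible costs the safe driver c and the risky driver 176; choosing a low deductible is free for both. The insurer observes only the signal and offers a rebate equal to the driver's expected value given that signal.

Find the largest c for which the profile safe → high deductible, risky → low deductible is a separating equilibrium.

Under separation: high deductible → safe (pays 175); low deductible → risky (pays 59).
Risky: 59 − 0 = 59 ≥ 175 − 176 = -1. Holds regardless of c. ✓
Safe: 175 − c ≥ 59 − 0, so c ≤ 175 − 59 = 116.

116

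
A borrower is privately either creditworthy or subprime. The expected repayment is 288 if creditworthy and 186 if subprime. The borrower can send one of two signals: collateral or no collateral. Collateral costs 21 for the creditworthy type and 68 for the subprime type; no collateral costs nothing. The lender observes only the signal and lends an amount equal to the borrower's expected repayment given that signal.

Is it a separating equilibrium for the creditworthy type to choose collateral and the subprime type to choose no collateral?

No

If types separate, collateral earns payment 288 and no collateral earns 186.
Creditworthy: collateral gives 288 − 21 = 267; no collateral gives 186 − 0 = 186. No deviation. ✓
Subprime: no collateral gives 186 − 0 = 186; collateral gives 288 − 68 = 220. Would deviate. ✗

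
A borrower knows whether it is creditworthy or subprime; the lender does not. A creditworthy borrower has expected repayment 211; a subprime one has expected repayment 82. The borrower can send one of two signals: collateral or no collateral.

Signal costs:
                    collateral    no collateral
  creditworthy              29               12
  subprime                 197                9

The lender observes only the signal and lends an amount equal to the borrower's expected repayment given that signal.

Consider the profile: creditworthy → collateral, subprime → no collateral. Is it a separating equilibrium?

If types separate, collateral earns payment 211 and no collateral earns 82.
Creditworthy: collateral gives 211 − 29 = 182; no collateral gives 82 − 12 = 70. No deviation. ✓
Subprime: no collateral gives 82 − 9 = 73; collateral gives 211 − 197 = 14. No deviation. ✓
Neither type gains from mimicking the other.

Yes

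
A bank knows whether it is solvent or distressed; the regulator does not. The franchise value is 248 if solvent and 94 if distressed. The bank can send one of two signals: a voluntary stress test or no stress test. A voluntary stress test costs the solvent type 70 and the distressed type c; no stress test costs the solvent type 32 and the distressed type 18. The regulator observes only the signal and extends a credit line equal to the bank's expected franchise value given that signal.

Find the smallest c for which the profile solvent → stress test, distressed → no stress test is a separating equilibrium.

Under separation: stress test → solvent (pays 248); no stress test → distressed (pays 94).
Solvent: 248 − 70 = 178 ≥ 94 − 32 = 62. Holds regardless of c. ✓
Distressed: 94 − 18 ≥ 248 − c, so c ≥ 248 − 76 = 172.

172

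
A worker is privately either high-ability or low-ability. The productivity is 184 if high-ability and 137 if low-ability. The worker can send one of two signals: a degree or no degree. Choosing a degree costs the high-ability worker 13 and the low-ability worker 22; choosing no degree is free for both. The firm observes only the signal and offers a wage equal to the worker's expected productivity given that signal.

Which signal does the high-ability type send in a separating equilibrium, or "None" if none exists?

None

Try high-ability → degree, low-ability → no degree:
  Under separation the firm infers type exactly: degree → high-ability (pays 184), no degree → low-ability (pays 137).
  High-ability: degree gives 184 − 13 = 171; no degree gives 137 − 0 = 137. No deviation. ✓
  Low-ability: no degree gives 137 − 0 = 137; degree gives 184 − 22 = 162. Would deviate. ✗
Try high-ability → no degree, low-ability → degree:
  Under separation the firm infers type exactly: no degree → high-ability (pays 184), degree → low-ability (pays 137).
  High-ability: no degree gives 184 − 0 = 184; degree gives 137 − 13 = 124. No deviation. ✓
  Low-ability: degree gives 137 − 22 = 115; no degree gives 184 − 0 = 184. Would deviate. ✗
Neither assignment is incentive-compatible.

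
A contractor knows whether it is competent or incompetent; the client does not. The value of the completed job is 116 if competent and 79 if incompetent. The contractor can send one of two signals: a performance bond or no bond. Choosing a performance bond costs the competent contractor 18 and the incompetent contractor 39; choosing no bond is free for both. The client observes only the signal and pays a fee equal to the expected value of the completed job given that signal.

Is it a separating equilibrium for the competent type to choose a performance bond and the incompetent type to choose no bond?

If types separate, bond earns payment 116 and no bond earns 79.
Competent: bond gives 116 − 18 = 98; no bond gives 79 − 0 = 79. No deviation. ✓
Incompetent: no bond gives 79 − 0 = 79; bond gives 116 − 39 = 77. No deviation. ✓
Neither type gains from mimicking the other.

Yes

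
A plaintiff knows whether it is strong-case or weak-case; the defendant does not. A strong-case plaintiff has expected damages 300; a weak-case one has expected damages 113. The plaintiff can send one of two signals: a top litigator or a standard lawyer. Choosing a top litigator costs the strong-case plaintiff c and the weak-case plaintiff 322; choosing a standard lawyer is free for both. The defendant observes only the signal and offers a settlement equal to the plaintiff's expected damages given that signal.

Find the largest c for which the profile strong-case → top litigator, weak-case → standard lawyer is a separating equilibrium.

187

Under separation: top litigator → strong-case (pays 300); standard lawyer → weak-case (pays 113).
Weak-case: 113 − 0 = 113 ≥ 300 − 322 = -22. Holds regardless of c. ✓
Strong-case: 300 − c ≥ 113 − 0, so c ≤ 300 − 113 = 187.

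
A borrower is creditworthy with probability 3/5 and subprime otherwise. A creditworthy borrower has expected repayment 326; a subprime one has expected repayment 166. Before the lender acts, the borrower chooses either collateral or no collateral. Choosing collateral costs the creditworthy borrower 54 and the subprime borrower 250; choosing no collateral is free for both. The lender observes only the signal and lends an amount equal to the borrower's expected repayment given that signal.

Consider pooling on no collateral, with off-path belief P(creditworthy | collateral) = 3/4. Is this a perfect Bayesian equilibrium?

On the equilibrium path (no collateral) the lender holds the prior 3/5 and pays 3/5·326 + 2/5·166 = 262. Off-path (collateral) belief 3/4 gives 3/4·326 + 1/4·166 = 286.
Creditworthy: no collateral gives 262 − 0 = 262; collateral gives 286 − 54 = 232. Stays. ✓
Subprime: no collateral gives 262 − 0 = 262; collateral gives 286 − 250 = 36. Stays. ✓
Beliefs are Bayes-consistent on-path and both types best-respond.

Yes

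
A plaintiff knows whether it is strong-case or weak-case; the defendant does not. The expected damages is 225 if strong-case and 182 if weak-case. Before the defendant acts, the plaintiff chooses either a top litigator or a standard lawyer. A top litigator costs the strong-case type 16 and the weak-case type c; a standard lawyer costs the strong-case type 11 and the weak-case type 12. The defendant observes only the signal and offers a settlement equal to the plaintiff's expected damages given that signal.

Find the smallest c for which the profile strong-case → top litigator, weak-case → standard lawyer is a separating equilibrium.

Under separation: top litigator → strong-case (pays 225); standard lawyer → weak-case (pays 182).
Strong-case: 225 − 16 = 209 ≥ 182 − 11 = 171. Holds regardless of c. ✓
Weak-case: 182 − 12 ≥ 225 − c, so c ≥ 225 − 170 = 55.

55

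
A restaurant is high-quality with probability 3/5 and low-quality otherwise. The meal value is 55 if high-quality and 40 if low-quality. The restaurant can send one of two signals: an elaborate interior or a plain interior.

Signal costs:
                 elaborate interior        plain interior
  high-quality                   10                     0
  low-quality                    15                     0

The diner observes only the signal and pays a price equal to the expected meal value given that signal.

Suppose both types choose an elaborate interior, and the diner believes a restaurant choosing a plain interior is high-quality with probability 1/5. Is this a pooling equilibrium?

No

At the pooled signal (elaborate interior) the diner holds the prior 3/5 and pays 3/5·55 + 2/5·40 = 49. Off-path (plain interior) belief 1/5 gives 1/5·55 + 4/5·40 = 43.
High-quality: elaborate interior gives 49 − 10 = 39; plain interior gives 43 − 0 = 43. Deviates. ✗
Low-quality: elaborate interior gives 49 − 15 = 34; plain interior gives 43 − 0 = 43. Deviates. ✗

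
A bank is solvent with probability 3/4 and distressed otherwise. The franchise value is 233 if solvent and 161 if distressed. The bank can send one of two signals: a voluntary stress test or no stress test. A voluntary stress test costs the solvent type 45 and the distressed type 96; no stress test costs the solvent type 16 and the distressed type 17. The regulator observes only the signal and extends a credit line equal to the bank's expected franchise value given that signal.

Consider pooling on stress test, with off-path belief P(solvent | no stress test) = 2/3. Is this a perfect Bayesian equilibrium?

At the pooled signal (stress test) the regulator holds the prior 3/4 and pays 3/4·233 + 1/4·161 = 215. Off-path (no stress test) belief 2/3 gives 2/3·233 + 1/3·161 = 209.
Solvent: stress test gives 215 − 45 = 170; no stress test gives 209 − 16 = 193. Deviates. ✗
Distressed: stress test gives 215 − 96 = 119; no stress test gives 209 − 17 = 192. Deviates. ✗

No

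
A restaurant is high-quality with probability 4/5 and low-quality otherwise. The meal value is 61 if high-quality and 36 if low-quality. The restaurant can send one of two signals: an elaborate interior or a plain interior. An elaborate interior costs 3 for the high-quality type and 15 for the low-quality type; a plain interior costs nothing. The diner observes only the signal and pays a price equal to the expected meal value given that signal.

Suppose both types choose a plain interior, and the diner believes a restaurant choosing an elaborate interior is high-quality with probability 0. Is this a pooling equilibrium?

On the equilibrium path (plain interior) the diner holds the prior 4/5 and pays 4/5·61 + 1/5·36 = 56. Off-path (elaborate interior) belief 0 gives 0·61 + 1·36 = 36.
High-quality: plain interior gives 56 − 0 = 56; elaborate interior gives 36 − 3 = 33. Stays. ✓
Low-quality: plain interior gives 56 − 0 = 56; elaborate interior gives 36 − 15 = 21. Stays. ✓
Beliefs are Bayes-consistent on-path and both types best-respond.

Yes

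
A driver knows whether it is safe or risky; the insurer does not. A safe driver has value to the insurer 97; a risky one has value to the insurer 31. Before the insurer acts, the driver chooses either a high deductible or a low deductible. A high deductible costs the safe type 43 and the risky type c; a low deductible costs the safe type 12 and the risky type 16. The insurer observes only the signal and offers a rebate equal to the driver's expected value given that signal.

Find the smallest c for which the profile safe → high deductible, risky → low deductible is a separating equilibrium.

Under separation: high deductible → safe (pays 97); low deductible → risky (pays 31).
Safe: 97 − 43 = 54 ≥ 31 − 12 = 19. Holds regardless of c. ✓
Risky: 31 − 16 ≥ 97 − c, so c ≥ 97 − 15 = 82.

82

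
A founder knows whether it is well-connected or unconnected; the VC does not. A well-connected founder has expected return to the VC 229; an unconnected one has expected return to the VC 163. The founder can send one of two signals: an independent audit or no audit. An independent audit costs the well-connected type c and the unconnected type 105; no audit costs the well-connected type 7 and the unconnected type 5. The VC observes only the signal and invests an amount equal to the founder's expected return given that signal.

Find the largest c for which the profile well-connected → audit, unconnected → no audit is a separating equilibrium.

Under separation: audit → well-connected (pays 229); no audit → unconnected (pays 163).
Unconnected: 163 − 5 = 158 ≥ 229 − 105 = 124. Holds regardless of c. ✓
Well-connected: 229 − c ≥ 163 − 7, so c ≤ 229 − 156 = 73.

73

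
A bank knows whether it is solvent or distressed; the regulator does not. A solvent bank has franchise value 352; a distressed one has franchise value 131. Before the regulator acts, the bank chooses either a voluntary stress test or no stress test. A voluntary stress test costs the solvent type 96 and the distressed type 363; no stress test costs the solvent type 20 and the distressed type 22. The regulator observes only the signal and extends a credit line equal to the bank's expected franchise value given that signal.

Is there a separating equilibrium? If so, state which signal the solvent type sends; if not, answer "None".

Try solvent → stress test, distressed → no stress test:
  If types separate, stress test earns payment 352 and no stress test earns 131.
  Solvent: stress test gives 352 − 96 = 256; no stress test gives 131 − 20 = 111. No deviation. ✓
  Distressed: no stress test gives 131 − 22 = 109; stress test gives 352 − 363 = -11. No deviation. ✓
Both hold — the solvent type sends stress test.

stress test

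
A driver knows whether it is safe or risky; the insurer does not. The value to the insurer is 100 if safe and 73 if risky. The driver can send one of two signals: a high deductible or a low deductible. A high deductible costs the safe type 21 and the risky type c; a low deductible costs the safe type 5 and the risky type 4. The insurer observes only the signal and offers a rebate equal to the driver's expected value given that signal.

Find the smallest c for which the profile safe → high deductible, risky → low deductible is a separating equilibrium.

31

Under separation: high deductible → safe (pays 100); low deductible → risky (pays 73).
Safe: 100 − 21 = 79 ≥ 73 − 5 = 68. Holds regardless of c. ✓
Risky: 73 − 4 ≥ 100 − c, so c ≥ 100 − 69 = 31.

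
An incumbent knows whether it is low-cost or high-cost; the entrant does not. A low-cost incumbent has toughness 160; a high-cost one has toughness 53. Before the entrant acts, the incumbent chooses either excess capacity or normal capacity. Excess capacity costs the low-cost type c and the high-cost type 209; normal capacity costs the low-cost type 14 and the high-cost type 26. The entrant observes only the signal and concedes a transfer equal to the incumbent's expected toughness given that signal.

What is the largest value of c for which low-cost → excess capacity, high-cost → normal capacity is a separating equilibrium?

121

Under separation: excess capacity → low-cost (pays 160); normal capacity → high-cost (pays 53).
High-cost: 53 − 26 = 27 ≥ 160 − 209 = -49. Holds regardless of c. ✓
Low-cost: 160 − c ≥ 53 − 14, so c ≤ 160 − 39 = 121.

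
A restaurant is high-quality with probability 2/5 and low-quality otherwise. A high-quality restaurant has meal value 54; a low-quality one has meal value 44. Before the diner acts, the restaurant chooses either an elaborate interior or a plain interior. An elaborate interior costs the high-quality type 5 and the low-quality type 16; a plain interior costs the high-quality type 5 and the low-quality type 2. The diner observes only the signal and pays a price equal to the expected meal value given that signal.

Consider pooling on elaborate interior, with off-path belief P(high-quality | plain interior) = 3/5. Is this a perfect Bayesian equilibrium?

No

At the pooled signal (elaborate interior) the diner holds the prior 2/5 and pays 2/5·54 + 3/5·44 = 48. Off-path (plain interior) belief 3/5 gives 3/5·54 + 2/5·44 = 50.
High-quality: elaborate interior gives 48 − 5 = 43; plain interior gives 50 − 5 = 45. Deviates. ✗
Low-quality: elaborate interior gives 48 − 16 = 32; plain interior gives 50 − 2 = 48. Deviates. ✗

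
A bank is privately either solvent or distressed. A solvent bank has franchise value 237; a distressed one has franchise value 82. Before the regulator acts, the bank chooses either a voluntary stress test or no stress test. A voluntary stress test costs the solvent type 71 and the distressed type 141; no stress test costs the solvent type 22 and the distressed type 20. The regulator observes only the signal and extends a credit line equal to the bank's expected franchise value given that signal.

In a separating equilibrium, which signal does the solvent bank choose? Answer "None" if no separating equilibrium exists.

None

Try solvent → stress test, distressed → no stress test:
  Under separation the regulator infers type exactly: stress test → solvent (pays 237), no stress test → distressed (pays 82).
  Solvent: stress test gives 237 − 71 = 166; no stress test gives 82 − 22 = 60. No deviation. ✓
  Distressed: no stress test gives 82 − 20 = 62; stress test gives 237 − 141 = 96. Would deviate. ✗
Try solvent → no stress test, distressed → stress test:
  Under separation the regulator infers type exactly: no stress test → solvent (pays 237), stress test → distressed (pays 82).
  Solvent: no stress test gives 237 − 22 = 215; stress test gives 82 − 71 = 11. No deviation. ✓
  Distressed: stress test gives 82 − 141 = -59; no stress test gives 237 − 20 = 217. Would deviate. ✗
Neither assignment is incentive-compatible.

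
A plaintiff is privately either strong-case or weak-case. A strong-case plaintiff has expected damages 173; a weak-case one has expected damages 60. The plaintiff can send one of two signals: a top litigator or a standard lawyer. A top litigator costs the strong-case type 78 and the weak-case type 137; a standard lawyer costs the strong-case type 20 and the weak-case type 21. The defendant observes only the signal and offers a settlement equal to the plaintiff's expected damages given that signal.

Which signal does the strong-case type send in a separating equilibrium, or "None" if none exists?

top litigator

Try strong-case → top litigator, weak-case → standard lawyer:
  If types separate, top litigator earns payment 173 and standard lawyer earns 60.
  Strong-case: top litigator gives 173 − 78 = 95; standard lawyer gives 60 − 20 = 40. No deviation. ✓
  Weak-case: standard lawyer gives 60 − 21 = 39; top litigator gives 173 − 137 = 36. No deviation. ✓
Both hold — the strong-case type sends top litigator.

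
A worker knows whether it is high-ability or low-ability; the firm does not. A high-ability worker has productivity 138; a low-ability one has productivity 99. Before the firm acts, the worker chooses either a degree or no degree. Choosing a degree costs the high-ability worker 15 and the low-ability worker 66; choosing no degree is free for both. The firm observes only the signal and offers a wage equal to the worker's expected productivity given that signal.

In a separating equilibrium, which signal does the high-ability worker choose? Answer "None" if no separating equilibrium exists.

Try high-ability → degree, low-ability → no degree:
  Under separation the firm infers type exactly: degree → high-ability (pays 138), no degree → low-ability (pays 99).
  High-ability: degree gives 138 − 15 = 123; no degree gives 99 − 0 = 99. No deviation. ✓
  Low-ability: no degree gives 99 − 0 = 99; degree gives 138 − 66 = 72. No deviation. ✓
Both hold — the high-ability type sends degree.

degree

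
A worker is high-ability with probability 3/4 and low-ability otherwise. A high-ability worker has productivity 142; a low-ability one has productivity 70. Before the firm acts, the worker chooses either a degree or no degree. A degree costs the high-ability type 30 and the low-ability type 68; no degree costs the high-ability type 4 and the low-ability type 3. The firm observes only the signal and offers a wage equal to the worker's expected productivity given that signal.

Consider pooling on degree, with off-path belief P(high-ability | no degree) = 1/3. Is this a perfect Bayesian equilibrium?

At the pooled signal (degree) the firm holds the prior 3/4 and pays 3/4·142 + 1/4·70 = 124. Off-path (no degree) belief 1/3 gives 1/3·142 + 2/3·70 = 94.
High-ability: degree gives 124 − 30 = 94; no degree gives 94 − 4 = 90. Stays. ✓
Low-ability: degree gives 124 − 68 = 56; no degree gives 94 − 3 = 91. Deviates. ✗

No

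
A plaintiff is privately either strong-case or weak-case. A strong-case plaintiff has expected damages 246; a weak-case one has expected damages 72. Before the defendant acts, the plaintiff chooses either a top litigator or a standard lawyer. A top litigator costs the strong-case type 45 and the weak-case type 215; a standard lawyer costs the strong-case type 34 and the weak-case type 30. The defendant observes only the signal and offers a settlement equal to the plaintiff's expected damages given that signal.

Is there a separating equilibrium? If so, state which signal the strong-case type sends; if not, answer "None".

top litigator

Try strong-case → top litigator, weak-case → standard lawyer:
  If types separate, top litigator earns payment 246 and standard lawyer earns 72.
  Strong-case: top litigator gives 246 − 45 = 201; standard lawyer gives 72 − 34 = 38. No deviation. ✓
  Weak-case: standard lawyer gives 72 − 30 = 42; top litigator gives 246 − 215 = 31. No deviation. ✓
Both hold — the strong-case type sends top litigator.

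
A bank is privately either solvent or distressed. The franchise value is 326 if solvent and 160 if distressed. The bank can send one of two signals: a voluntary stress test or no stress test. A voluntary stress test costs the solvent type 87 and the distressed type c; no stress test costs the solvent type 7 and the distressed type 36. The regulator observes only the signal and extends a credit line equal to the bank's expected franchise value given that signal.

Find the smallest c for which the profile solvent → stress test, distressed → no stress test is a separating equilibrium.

202

Under separation: stress test → solvent (pays 326); no stress test → distressed (pays 160).
Solvent: 326 − 87 = 239 ≥ 160 − 7 = 153. Holds regardless of c. ✓
Distressed: 160 − 36 ≥ 326 − c, so c ≥ 326 − 124 = 202.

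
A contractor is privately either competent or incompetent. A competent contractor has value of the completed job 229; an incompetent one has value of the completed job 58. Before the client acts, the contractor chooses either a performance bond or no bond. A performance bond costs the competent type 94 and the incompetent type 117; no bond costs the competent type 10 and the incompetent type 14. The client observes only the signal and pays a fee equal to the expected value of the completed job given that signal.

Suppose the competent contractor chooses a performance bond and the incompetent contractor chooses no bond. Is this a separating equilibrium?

No

If types separate, bond earns payment 229 and no bond earns 58.
Competent: bond gives 229 − 94 = 135; no bond gives 58 − 10 = 48. No deviation. ✓
Incompetent: no bond gives 58 − 14 = 44; bond gives 229 − 117 = 112. Would deviate. ✗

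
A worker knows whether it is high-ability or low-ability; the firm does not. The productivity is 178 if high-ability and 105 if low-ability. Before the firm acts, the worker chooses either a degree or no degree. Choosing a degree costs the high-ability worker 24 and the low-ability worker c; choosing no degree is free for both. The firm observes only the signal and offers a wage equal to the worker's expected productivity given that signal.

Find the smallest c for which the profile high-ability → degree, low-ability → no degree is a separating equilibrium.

Under separation: degree → high-ability (pays 178); no degree → low-ability (pays 105).
High-ability: 178 − 24 = 154 ≥ 105 − 0 = 105. Holds regardless of c. ✓
Low-ability: 105 − 0 ≥ 178 − c, so c ≥ 178 − 105 = 73.

73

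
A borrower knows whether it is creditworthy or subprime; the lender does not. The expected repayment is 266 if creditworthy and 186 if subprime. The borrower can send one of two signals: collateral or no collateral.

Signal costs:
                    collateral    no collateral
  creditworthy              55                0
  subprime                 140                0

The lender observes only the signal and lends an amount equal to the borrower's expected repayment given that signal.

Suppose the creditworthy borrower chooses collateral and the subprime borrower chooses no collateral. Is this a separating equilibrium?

Yes

Under separation the lender infers type exactly: collateral → creditworthy (pays 266), no collateral → subprime (pays 186).
Creditworthy: collateral gives 266 − 55 = 211; no collateral gives 186 − 0 = 186. No deviation. ✓
Subprime: no collateral gives 186 − 0 = 186; collateral gives 266 − 140 = 126. No deviation. ✓
Neither type gains from mimicking the other.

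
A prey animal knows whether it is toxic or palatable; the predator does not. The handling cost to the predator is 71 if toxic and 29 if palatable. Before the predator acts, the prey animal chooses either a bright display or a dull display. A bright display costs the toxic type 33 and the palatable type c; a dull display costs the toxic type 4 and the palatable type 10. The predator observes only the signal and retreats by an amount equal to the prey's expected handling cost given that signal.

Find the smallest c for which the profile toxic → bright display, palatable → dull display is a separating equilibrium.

52

Under separation: bright display → toxic (pays 71); dull display → palatable (pays 29).
Toxic: 71 − 33 = 38 ≥ 29 − 4 = 25. Holds regardless of c. ✓
Palatable: 29 − 10 ≥ 71 − c, so c ≥ 71 − 19 = 52.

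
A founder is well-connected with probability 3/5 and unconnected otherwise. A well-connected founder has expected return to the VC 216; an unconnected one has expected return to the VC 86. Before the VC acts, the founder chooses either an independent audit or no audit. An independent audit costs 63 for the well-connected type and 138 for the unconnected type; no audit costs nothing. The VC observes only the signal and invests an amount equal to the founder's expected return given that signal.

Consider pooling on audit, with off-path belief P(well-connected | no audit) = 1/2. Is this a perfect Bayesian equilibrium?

No

At the pooled signal (audit) the VC holds the prior 3/5 and pays 3/5·216 + 2/5·86 = 164. Off-path (no audit) belief 1/2 gives 1/2·216 + 1/2·86 = 151.
Well-connected: audit gives 164 − 63 = 101; no audit gives 151 − 0 = 151. Deviates. ✗
Unconnected: audit gives 164 − 138 = 26; no audit gives 151 − 0 = 151. Deviates. ✗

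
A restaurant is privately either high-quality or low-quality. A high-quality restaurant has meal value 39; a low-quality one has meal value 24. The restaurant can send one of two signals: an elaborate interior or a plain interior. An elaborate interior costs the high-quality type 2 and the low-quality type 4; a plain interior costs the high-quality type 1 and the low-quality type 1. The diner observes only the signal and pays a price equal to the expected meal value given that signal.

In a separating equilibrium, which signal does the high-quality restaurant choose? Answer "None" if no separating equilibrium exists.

None

Try high-quality → elaborate interior, low-quality → plain interior:
  If types separate, elaborate interior earns payment 39 and plain interior earns 24.
  High-quality: elaborate interior gives 39 − 2 = 37; plain interior gives 24 − 1 = 23. No deviation. ✓
  Low-quality: plain interior gives 24 − 1 = 23; elaborate interior gives 39 − 4 = 35. Would deviate. ✗
Try high-quality → plain interior, low-quality → elaborate interior:
  If types separate, plain interior earns payment 39 and elaborate interior earns 24.
  High-quality: plain interior gives 39 − 1 = 38; elaborate interior gives 24 − 2 = 22. No deviation. ✓
  Low-quality: elaborate interior gives 24 − 4 = 20; plain interior gives 39 − 1 = 38. Would deviate. ✗
Neither assignment is incentive-compatible.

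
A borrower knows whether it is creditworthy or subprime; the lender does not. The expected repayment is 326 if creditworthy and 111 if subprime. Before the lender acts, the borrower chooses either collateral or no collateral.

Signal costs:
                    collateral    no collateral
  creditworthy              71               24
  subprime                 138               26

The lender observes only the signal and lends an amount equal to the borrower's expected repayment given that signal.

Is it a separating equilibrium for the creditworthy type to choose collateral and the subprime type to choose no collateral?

Under separation the lender infers type exactly: collateral → creditworthy (pays 326), no collateral → subprime (pays 111).
Creditworthy: collateral gives 326 − 71 = 255; no collateral gives 111 − 24 = 87. No deviation. ✓
Subprime: no collateral gives 111 − 26 = 85; collateral gives 326 − 138 = 188. Would deviate. ✗

No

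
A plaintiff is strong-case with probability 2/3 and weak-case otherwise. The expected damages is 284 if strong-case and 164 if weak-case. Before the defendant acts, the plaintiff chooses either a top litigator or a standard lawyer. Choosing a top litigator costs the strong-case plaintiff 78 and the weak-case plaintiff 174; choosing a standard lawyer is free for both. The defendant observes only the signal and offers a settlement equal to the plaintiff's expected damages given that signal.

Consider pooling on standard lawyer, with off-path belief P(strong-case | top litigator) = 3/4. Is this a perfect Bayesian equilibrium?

Yes

At the pooled signal (standard lawyer) the defendant holds the prior 2/3 and pays 2/3·284 + 1/3·164 = 244. Off-path (top litigator) belief 3/4 gives 3/4·284 + 1/4·164 = 254.
Strong-case: standard lawyer gives 244 − 0 = 244; top litigator gives 254 − 78 = 176. Stays. ✓
Weak-case: standard lawyer gives 244 − 0 = 244; top litigator gives 254 − 174 = 80. Stays. ✓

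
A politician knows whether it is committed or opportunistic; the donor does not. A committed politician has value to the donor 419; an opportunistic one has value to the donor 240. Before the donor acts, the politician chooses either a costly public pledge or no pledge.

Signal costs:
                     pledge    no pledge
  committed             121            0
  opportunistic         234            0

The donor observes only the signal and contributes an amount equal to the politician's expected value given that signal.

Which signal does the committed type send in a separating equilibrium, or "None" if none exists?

pledge

Try committed → pledge, opportunistic → no pledge:
  If types separate, pledge earns payment 419 and no pledge earns 240.
  Committed: pledge gives 419 − 121 = 298; no pledge gives 240 − 0 = 240. No deviation. ✓
  Opportunistic: no pledge gives 240 − 0 = 240; pledge gives 419 − 234 = 185. No deviation. ✓
Both hold — the committed type sends pledge.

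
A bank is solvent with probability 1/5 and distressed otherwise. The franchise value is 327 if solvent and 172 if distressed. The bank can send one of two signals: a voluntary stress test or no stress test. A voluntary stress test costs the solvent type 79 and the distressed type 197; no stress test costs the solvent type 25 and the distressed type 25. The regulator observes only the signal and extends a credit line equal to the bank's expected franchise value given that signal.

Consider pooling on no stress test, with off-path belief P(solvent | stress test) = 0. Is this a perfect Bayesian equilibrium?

Yes

At the pooled signal (no stress test) the regulator holds the prior 1/5 and pays 1/5·327 + 4/5·172 = 203. Off-path (stress test) belief 0 gives 0·327 + 1·172 = 172.
Solvent: no stress test gives 203 − 25 = 178; stress test gives 172 − 79 = 93. Stays. ✓
Distressed: no stress test gives 203 − 25 = 178; stress test gives 172 − 197 = -25. Stays. ✓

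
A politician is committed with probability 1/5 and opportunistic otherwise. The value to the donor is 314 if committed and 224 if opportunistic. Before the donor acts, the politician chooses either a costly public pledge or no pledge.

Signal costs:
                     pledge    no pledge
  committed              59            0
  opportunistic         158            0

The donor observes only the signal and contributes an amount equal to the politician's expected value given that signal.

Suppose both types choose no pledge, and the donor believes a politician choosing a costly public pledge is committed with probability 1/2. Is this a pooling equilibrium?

Yes

On the equilibrium path (no pledge) the donor holds the prior 1/5 and pays 1/5·314 + 4/5·224 = 242. Off-path (pledge) belief 1/2 gives 1/2·314 + 1/2·224 = 269.
Committed: no pledge gives 242 − 0 = 242; pledge gives 269 − 59 = 210. Stays. ✓
Opportunistic: no pledge gives 242 − 0 = 242; pledge gives 269 − 158 = 111. Stays. ✓
Beliefs are Bayes-consistent on-path and both types best-respond.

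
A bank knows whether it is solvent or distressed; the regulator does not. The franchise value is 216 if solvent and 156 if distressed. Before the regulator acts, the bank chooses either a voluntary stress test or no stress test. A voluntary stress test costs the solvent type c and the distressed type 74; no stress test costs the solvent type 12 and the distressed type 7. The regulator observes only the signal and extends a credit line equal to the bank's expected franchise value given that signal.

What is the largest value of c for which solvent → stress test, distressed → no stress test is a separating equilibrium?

72

Under separation: stress test → solvent (pays 216); no stress test → distressed (pays 156).
Distressed: 156 − 7 = 149 ≥ 216 − 74 = 142. Holds regardless of c. ✓
Solvent: 216 − c ≥ 156 − 12, so c ≤ 216 − 144 = 72.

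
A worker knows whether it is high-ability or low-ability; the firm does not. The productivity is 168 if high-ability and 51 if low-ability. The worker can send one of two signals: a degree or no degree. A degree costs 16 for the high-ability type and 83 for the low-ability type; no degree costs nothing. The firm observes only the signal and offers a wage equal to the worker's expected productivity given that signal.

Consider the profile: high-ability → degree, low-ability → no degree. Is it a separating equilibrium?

No

Under separation the firm infers type exactly: degree → high-ability (pays 168), no degree → low-ability (pays 51).
High-ability: degree gives 168 − 16 = 152; no degree gives 51 − 0 = 51. No deviation. ✓
Low-ability: no degree gives 51 − 0 = 51; degree gives 168 − 83 = 85. Would deviate. ✗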